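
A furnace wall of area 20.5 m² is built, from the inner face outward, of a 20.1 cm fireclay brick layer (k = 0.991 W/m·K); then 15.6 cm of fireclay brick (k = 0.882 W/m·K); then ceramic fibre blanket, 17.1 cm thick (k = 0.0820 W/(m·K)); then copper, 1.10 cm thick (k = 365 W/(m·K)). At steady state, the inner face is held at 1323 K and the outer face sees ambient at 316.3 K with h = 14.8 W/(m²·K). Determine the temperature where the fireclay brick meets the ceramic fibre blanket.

T = 1172 K

Resistance network (inner→outer):
  R_fireclay brick = L/(kA) = 0.201/(0.991·20.5) = 0.009894 K/W
  R_fireclay brick = L/(kA) = 0.156/(0.882·20.5) = 0.008628 K/W
  R_ceramic fibre blanket = L/(kA) = 0.171/(0.0820·20.5) = 0.1017 K/W
  R_copper = L/(kA) = 0.0110/(365·20.5) = 1.470×10^-6 K/W
  R_conv,out = 1/(hA) = 1/(14.8·20.5) = 0.003296 K/W
ΣR = 0.009894 + 0.008628 + 0.1017 + 1.470×10^-6 + 0.003296 = 0.1235 K/W
Q = ΔT/ΣR = (1323 K − 316.3 K)/0.1235 = 8151 W
From the inner boundary to the fireclay brick/ceramic fibre blanket interface, ΣR_partial = 0.01852 K/W.
T_interface = T_in − Q·ΣR_partial = 1323 K − (8151)(0.01852) = 1172 K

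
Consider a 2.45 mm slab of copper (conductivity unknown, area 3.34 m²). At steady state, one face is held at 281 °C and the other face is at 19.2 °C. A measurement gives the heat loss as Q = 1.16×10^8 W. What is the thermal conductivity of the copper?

ΣR = ΔT/Q = |281 − 19.2|/1.16×10^8 = 2.257×10^-6 K/W
L/(kA) = 2.257×10^-6 ⇒ k = 0.00245/(2.257×10^-6·3.34) = 325 W/m·K

k = 325 W/m·K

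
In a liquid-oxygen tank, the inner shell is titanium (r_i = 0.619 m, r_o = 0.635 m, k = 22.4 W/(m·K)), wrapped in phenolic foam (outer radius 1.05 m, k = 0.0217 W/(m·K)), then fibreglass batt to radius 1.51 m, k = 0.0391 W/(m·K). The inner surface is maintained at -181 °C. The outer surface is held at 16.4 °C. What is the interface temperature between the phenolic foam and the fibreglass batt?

Resistance network (inner→outer):
  R_titanium = (1/0.619 − 1/0.635)/(4πk) = 0.04071/(4π·22.4) = 1.446×10^-4 K/W
  R_phenolic foam = (1/0.635 − 1/1.05)/(4πk) = 0.6224/(4π·0.0217) = 2.283 K/W
  R_fibreglass batt = (1/1.05 − 1/1.51)/(4πk) = 0.2901/(4π·0.0391) = 0.5905 K/W
ΣR = 1.446×10^-4 + 2.283 + 0.5905 = 2.874 K/W
Q = ΔT/ΣR = (-181 °C − 16.4 °C)/2.874 = -68.68 W
From the inner boundary to the phenolic foam/fibreglass batt interface, ΣR_partial = 2.283 K/W.
T_interface = T_in − Q·ΣR_partial = -181 °C − (-68.68)(2.283) = -24.2 °C

T = -24.2 °C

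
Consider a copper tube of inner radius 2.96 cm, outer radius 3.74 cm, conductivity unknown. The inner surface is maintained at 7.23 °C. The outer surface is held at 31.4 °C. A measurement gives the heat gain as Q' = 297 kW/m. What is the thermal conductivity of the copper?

k = 457 W/m·K

ΣR = ΔT/Q' = |7.23 − 31.4|/2.97×10^5 = 8.138×10^-5 m·K/W
ln(r₂/r₁)/(2πk) = 8.138×10^-5 ⇒ k = 0.2339/(2π·8.138×10^-5) = 457 W/m·K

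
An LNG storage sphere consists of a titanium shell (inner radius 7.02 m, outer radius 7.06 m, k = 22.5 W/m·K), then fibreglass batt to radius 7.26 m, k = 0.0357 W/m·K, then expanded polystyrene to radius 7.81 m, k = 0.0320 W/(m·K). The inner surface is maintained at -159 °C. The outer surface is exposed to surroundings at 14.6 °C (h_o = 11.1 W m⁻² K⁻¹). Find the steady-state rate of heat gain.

Treat each layer as a resistance in series:
  R_titanium = (1/7.02 − 1/7.06)/(4πk) = 8.071×10^-4/(4π·22.5) = 2.854×10^-6 K/W
  R_fibreglass batt = (1/7.06 − 1/7.26)/(4πk) = 0.003902/(4π·0.0357) = 0.008698 K/W
  R_expanded polystyrene = (1/7.26 − 1/7.81)/(4πk) = 0.009700/(4π·0.0320) = 0.02412 K/W
  R_conv,out = 1/(4πr²h) = 1/(4π·7.81²·11.1) = 1.175×10^-4 K/W
ΣR = 2.854×10^-6 + 0.008698 + 0.02412 + 1.175×10^-4 = 0.03294 K/W
Q = ΔT/ΣR = (-159 °C − 14.6 °C)/0.03294 = -5270 W
(Negative Q ⇒ heat flows inward; heat gain = 5270 W.)

Q = 5270 W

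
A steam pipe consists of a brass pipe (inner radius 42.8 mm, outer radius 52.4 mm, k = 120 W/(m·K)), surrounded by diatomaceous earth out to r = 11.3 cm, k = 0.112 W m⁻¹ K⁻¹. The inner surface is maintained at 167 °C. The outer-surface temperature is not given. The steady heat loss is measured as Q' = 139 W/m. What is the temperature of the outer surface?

T_out = 15.2 °C

Sum the resistances:
  R'_brass = ln(0.0524/0.0428)/(2πk) = 0.2024/(2π·120) = 2.684×10^-4 m·K/W
  R'_diatomaceous earth = ln(0.113/0.0524)/(2πk) = 0.7685/(2π·0.112) = 1.092 m·K/W
ΣR = 1.092 m·K/W
ΔT = Q'·ΣR = 139 × 1.092 = 151.8 K
Heat flows outward, so T_out = T_in − ΔT = 167 − 151.8 = 15.2 °C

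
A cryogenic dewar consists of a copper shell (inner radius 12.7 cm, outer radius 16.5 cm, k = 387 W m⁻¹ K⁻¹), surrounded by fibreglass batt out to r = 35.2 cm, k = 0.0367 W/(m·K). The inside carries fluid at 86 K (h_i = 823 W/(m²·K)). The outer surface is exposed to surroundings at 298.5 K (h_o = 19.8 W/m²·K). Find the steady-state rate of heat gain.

Q = 30.3 W

Resistance network (inner→outer):
  R_conv,in = 1/(4πr²h) = 1/(4π·0.127²·823) = 0.005995 K/W
  R_copper = (1/0.127 − 1/0.165)/(4πk) = 1.813/(4π·387) = 3.729×10^-4 K/W
  R_fibreglass batt = (1/0.165 − 1/0.352)/(4πk) = 3.220/(4π·0.0367) = 6.981 K/W
  R_conv,out = 1/(4πr²h) = 1/(4π·0.352²·19.8) = 0.03244 K/W
ΣR = 0.005995 + 3.729×10^-4 + 6.981 + 0.03244 = 7.020 K/W
Q = ΔT/ΣR = (86 K − 298.5 K)/7.020 = -30.3 W
(Negative Q ⇒ heat flows inward; heat gain = 30.3 W.)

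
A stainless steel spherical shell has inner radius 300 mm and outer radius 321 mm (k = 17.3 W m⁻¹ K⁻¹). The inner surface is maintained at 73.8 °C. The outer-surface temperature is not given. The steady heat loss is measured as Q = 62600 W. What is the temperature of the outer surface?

Series resistances:
  R_stainless steel = (1/0.300 − 1/0.321)/(4πk) = 0.2181/(4π·17.3) = 0.001003 K/W
ΣR = 0.001003 K/W
ΔT = Q·ΣR = 62600 × 0.001003 = 62.79 K
Heat flows outward, so T_out = T_in − ΔT = 73.8 − 62.79 = 11.0 °C

T_out = 11.0 °C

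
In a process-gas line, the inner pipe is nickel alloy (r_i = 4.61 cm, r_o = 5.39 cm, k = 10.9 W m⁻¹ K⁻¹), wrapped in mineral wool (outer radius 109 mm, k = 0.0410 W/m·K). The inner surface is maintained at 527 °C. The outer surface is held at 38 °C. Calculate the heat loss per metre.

Q' = 179 W/m

Resistance network (inner→outer):
  R'_nickel alloy = ln(0.0539/0.0461)/(2πk) = 0.1563/(2π·10.9) = 0.002282 m·K/W
  R'_mineral wool = ln(0.109/0.0539)/(2πk) = 0.7042/(2π·0.0410) = 2.734 m·K/W
ΣR = 0.002282 + 2.734 = 2.736 m·K/W
Q' = ΔT/ΣR = (527 °C − 38 °C)/2.736 = 179 W/m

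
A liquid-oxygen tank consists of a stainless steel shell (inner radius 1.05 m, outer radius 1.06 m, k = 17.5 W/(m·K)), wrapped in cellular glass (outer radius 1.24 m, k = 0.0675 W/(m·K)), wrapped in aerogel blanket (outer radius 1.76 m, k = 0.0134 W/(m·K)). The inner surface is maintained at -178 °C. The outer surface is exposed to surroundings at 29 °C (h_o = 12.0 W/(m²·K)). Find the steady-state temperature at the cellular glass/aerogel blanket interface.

Treat each layer as a resistance in series:
  R_stainless steel = (1/1.05 − 1/1.06)/(4πk) = 0.008985/(4π·17.5) = 4.086×10^-5 K/W
  R_cellular glass = (1/1.06 − 1/1.24)/(4πk) = 0.1369/(4π·0.0675) = 0.1614 K/W
  R_aerogel blanket = (1/1.24 − 1/1.76)/(4πk) = 0.2383/(4π·0.0134) = 1.415 K/W
  R_conv,out = 1/(4πr²h) = 1/(4π·1.76²·12.0) = 0.002141 K/W
ΣR = 4.086×10^-5 + 0.1614 + 1.415 + 0.002141 = 1.579 K/W
Q = ΔT/ΣR = (-178 °C − 29 °C)/1.579 = -131.1 W
From the inner boundary to the cellular glass/aerogel blanket interface, ΣR_partial = 0.1614 K/W.
T_interface = T_in − Q·ΣR_partial = -178 °C − (-131.1)(0.1614) = -157 °C

T = -157 °C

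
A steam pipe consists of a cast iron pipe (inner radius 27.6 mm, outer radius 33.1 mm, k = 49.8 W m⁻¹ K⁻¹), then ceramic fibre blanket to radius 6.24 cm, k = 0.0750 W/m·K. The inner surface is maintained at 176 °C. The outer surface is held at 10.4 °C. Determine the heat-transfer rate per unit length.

Treat each layer as a resistance in series:
  R'_cast iron = ln(0.0331/0.0276)/(2πk) = 0.1817/(2π·49.8) = 5.807×10^-4 m·K/W
  R'_ceramic fibre blanket = ln(0.0624/0.0331)/(2πk) = 0.6340/(2π·0.0750) = 1.345 m·K/W
ΣR = 5.807×10^-4 + 1.345 = 1.346 m·K/W
Q' = ΔT/ΣR = (176 °C − 10.4 °C)/1.346 = 123 W/m

Q' = 123 W/m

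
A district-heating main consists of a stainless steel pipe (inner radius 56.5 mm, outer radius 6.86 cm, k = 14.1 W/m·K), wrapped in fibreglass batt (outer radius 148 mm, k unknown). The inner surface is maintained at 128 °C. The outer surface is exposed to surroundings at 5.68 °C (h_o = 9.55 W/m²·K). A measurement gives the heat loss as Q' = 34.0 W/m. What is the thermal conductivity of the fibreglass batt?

k = 0.0351 W/m·K

ΣR = ΔT/Q' = |128 − 5.68|/34.0 = 3.598 m·K/W
Known resistances:
  R'_stainless steel = ln(0.0686/0.0565)/(2πk) = 0.1941/(2π·14.1) = 0.002190 m·K/W
  R'_conv,out = 1/(2πr h) = 1/(2π·0.148·9.55) = 0.1126 m·K/W
R_fibreglass batt = ΣR − ΣR_known = 3.598 − 0.1148 = 3.483 m·K/W
ln(r₂/r₁)/(2πk) = 3.483 ⇒ k = 0.7689/(2π·3.483) = 0.0351 W/m·K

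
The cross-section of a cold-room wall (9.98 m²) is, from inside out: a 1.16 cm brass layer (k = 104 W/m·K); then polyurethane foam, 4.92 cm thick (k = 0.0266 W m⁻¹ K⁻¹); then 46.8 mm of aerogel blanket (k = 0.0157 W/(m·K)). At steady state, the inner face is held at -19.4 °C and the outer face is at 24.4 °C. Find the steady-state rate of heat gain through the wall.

Resistance network (inner→outer):
  R_brass = L/(kA) = 0.0116/(104·9.98) = 1.118×10^-5 K/W
  R_polyurethane foam = L/(kA) = 0.0492/(0.0266·9.98) = 0.1853 K/W
  R_aerogel blanket = L/(kA) = 0.0468/(0.0157·9.98) = 0.2987 K/W
ΣR = 1.118×10^-5 + 0.1853 + 0.2987 = 0.4840 K/W
Q = ΔT/ΣR = (-19.4 °C − 24.4 °C)/0.4840 = -90.5 W
(Negative Q ⇒ heat flows inward; heat gain = 90.5 W.)

Q = 90.5 W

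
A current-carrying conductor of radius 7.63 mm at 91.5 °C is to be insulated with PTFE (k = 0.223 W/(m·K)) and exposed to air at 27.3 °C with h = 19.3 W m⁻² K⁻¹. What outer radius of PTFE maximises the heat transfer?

For a cylinder, r_cr = k_ins/h = 0.223/19.3 = 0.0116 m = 1.16 cm

r_cr = 1.16 cm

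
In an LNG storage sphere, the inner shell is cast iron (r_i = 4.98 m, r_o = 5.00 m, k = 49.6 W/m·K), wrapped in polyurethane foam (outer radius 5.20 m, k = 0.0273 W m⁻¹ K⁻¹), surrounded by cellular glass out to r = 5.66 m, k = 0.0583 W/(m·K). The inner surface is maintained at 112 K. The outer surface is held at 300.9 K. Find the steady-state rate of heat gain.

Q = 4.32 kW

Series thermal resistances, inner to outer:
  R_cast iron = (1/4.98 − 1/5.00)/(4πk) = 8.032×10^-4/(4π·49.6) = 1.289×10^-6 K/W
  R_polyurethane foam = (1/5.00 − 1/5.20)/(4πk) = 0.007692/(4π·0.0273) = 0.02242 K/W
  R_cellular glass = (1/5.20 − 1/5.66)/(4πk) = 0.01563/(4π·0.0583) = 0.02133 K/W
ΣR = 1.289×10^-6 + 0.02242 + 0.02133 = 0.04375 K/W
Q = ΔT/ΣR = (112 K − 300.9 K)/0.04375 = -4320 W
(Negative Q ⇒ heat flows inward; heat gain = 4320 W.)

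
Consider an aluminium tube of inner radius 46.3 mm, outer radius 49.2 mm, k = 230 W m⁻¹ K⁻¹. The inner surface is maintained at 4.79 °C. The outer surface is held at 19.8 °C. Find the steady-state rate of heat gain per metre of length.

Q' = 2πk·ΔT/ln(r₂/r₁) = 2π × 230 × 15.01 / ln(0.0492/0.0463) = 3.57×10^5 W/m

Q' = 3.57×10^5 W/m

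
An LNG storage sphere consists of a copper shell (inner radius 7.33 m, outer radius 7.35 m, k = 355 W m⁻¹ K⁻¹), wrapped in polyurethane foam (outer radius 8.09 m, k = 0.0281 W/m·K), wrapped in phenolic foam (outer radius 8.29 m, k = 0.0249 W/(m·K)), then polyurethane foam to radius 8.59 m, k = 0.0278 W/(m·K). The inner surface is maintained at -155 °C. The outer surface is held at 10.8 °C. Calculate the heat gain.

Q = 2.92 kW

Resistance network (inner→outer):
  R_copper = (1/7.33 − 1/7.35)/(4πk) = 3.712×10^-4/(4π·355) = 8.321×10^-8 K/W
  R_polyurethane foam = (1/7.35 − 1/8.09)/(4πk) = 0.01245/(4π·0.0281) = 0.03524 K/W
  R_phenolic foam = (1/8.09 − 1/8.29)/(4πk) = 0.002982/(4π·0.0249) = 0.009531 K/W
  R_polyurethane foam = (1/8.29 − 1/8.59)/(4πk) = 0.004213/(4π·0.0278) = 0.01206 K/W
ΣR = 8.321×10^-8 + 0.03524 + 0.009531 + 0.01206 = 0.05683 K/W
Q = ΔT/ΣR = (-155 °C − 10.8 °C)/0.05683 = -2920 W
(Negative Q ⇒ heat flows inward; heat gain = 2920 W.)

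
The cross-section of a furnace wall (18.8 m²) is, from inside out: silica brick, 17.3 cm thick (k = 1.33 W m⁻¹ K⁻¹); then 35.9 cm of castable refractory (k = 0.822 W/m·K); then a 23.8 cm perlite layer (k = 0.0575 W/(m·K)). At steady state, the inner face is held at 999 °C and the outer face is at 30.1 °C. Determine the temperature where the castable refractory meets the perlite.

T = 882 °C

Treat each layer as a resistance in series:
  R_silica brick = L/(kA) = 0.173/(1.33·18.8) = 0.006919 K/W
  R_castable refractory = L/(kA) = 0.359/(0.822·18.8) = 0.02323 K/W
  R_perlite = L/(kA) = 0.238/(0.0575·18.8) = 0.2202 K/W
ΣR = 0.006919 + 0.02323 + 0.2202 = 0.2503 K/W
Q = ΔT/ΣR = (999 °C − 30.1 °C)/0.2503 = 3871 W
From the inner boundary to the castable refractory/perlite interface, ΣR_partial = 0.03015 K/W.
T_interface = T_in − Q·ΣR_partial = 999 °C − (3871)(0.03015) = 882 °C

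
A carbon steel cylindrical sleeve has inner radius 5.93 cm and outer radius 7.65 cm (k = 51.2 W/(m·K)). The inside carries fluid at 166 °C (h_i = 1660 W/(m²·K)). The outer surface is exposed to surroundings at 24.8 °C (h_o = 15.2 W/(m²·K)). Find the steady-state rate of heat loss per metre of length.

Q' = 1010 W/m

Treat each layer as a resistance in series:
  R'_conv,in = 1/(2πr h) = 1/(2π·0.0593·1660) = 0.001617 m·K/W
  R'_carbon steel = ln(0.0765/0.0593)/(2πk) = 0.2547/(2π·51.2) = 7.917×10^-4 m·K/W
  R'_conv,out = 1/(2πr h) = 1/(2π·0.0765·15.2) = 0.1369 m·K/W
ΣR = 0.001617 + 7.917×10^-4 + 0.1369 = 0.1393 m·K/W
Q' = ΔT/ΣR = (166 °C − 24.8 °C)/0.1393 = 1010 W/m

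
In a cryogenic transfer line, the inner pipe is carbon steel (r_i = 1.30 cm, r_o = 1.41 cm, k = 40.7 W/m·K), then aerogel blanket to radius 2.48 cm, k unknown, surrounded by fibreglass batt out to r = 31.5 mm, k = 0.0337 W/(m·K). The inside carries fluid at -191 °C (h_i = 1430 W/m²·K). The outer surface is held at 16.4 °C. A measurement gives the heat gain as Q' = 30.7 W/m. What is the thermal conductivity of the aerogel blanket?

k = 0.0160 W/m·K

ΣR = ΔT/Q' = |-191 − 16.4|/30.7 = 6.756 m·K/W
Known resistances:
  R'_conv,in = 1/(2πr h) = 1/(2π·0.0130·1430) = 0.008561 m·K/W
  R'_carbon steel = ln(0.0141/0.0130)/(2πk) = 0.08123/(2π·40.7) = 3.176×10^-4 m·K/W
  R'_fibreglass batt = ln(0.0315/0.0248)/(2πk) = 0.2391/(2π·0.0337) = 1.129 m·K/W
R_aerogel blanket = ΣR − ΣR_known = 6.756 − 1.138 = 5.618 m·K/W
ln(r₂/r₁)/(2πk) = 5.618 ⇒ k = 0.5647/(2π·5.618) = 0.0160 W/m·K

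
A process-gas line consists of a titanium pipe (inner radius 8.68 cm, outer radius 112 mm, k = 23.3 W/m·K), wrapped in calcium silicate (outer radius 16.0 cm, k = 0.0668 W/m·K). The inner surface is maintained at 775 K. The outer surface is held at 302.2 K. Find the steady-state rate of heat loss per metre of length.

Q' = 555 W/m

Resistance network (inner→outer):
  R'_titanium = ln(0.112/0.0868)/(2πk) = 0.2549/(2π·23.3) = 0.001741 m·K/W
  R'_calcium silicate = ln(0.160/0.112)/(2πk) = 0.3567/(2π·0.0668) = 0.8498 m·K/W
ΣR = 0.001741 + 0.8498 = 0.8515 m·K/W
Q' = ΔT/ΣR = (775 K − 302.2 K)/0.8515 = 555 W/m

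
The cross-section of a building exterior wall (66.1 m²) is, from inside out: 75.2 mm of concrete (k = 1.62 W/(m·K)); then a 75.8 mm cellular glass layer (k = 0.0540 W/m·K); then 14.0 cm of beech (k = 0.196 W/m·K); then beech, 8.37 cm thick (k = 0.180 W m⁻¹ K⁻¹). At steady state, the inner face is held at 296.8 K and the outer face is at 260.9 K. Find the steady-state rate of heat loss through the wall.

Series thermal resistances, inner to outer:
  R_concrete = L/(kA) = 0.0752/(1.62·66.1) = 7.023×10^-4 K/W
  R_cellular glass = L/(kA) = 0.0758/(0.0540·66.1) = 0.02124 K/W
  R_beech = L/(kA) = 0.140/(0.196·66.1) = 0.01081 K/W
  R_beech = L/(kA) = 0.0837/(0.180·66.1) = 0.007035 K/W
ΣR = 7.023×10^-4 + 0.02124 + 0.01081 + 0.007035 = 0.03979 K/W
Q = ΔT/ΣR = (296.8 K − 260.9 K)/0.03979 = 902 W

Q = 902 W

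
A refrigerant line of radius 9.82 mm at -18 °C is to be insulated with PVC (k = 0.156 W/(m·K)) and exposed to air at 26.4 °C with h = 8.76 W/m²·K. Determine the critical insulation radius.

r_cr = 1.78 cm

For a cylinder, r_cr = k_ins/h = 0.156/8.76 = 0.0178 m = 1.78 cm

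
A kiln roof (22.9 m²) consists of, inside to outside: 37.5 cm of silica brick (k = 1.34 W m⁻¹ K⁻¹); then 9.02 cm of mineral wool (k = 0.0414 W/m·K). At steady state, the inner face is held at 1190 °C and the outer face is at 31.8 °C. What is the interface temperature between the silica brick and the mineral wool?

Resistance network (inner→outer):
  R_silica brick = L/(kA) = 0.375/(1.34·22.9) = 0.01222 K/W
  R_mineral wool = L/(kA) = 0.0902/(0.0414·22.9) = 0.09514 K/W
ΣR = 0.01222 + 0.09514 = 0.1074 K/W
Q = ΔT/ΣR = (1190 °C − 31.8 °C)/0.1074 = 10780 W
From the inner boundary to the silica brick/mineral wool interface, ΣR_partial = 0.01222 K/W.
T_interface = T_in − Q·ΣR_partial = 1190 °C − (10780)(0.01222) = 1058 °C

T = 1058 °C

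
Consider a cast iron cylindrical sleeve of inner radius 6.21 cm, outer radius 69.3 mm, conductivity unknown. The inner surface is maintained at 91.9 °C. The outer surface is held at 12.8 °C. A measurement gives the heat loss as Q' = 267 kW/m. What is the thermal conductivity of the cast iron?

ΣR = ΔT/Q' = |91.9 − 12.8|/2.67×10^5 = 2.963×10^-4 m·K/W
ln(r₂/r₁)/(2πk) = 2.963×10^-4 ⇒ k = 0.1097/(2π·2.963×10^-4) = 58.9 W/m·K

k = 58.9 W/m·K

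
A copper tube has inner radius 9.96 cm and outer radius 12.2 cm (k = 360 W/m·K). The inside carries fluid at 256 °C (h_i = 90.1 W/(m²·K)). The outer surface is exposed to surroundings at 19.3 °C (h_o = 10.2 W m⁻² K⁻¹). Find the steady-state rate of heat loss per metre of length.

Series thermal resistances, inner to outer:
  R'_conv,in = 1/(2πr h) = 1/(2π·0.0996·90.1) = 0.01774 m·K/W
  R'_copper = ln(0.122/0.0996)/(2πk) = 0.2029/(2π·360) = 8.968×10^-5 m·K/W
  R'_conv,out = 1/(2πr h) = 1/(2π·0.122·10.2) = 0.1279 m·K/W
ΣR = 0.01774 + 8.968×10^-5 + 0.1279 = 0.1457 m·K/W
Q' = ΔT/ΣR = (256 °C − 19.3 °C)/0.1457 = 1620 W/m

Q' = 1620 W/m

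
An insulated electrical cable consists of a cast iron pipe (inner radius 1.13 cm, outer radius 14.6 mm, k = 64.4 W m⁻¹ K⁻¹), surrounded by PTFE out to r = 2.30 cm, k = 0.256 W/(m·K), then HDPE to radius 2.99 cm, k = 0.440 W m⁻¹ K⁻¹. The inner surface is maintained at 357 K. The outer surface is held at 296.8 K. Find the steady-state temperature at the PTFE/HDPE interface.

Treat each layer as a resistance in series:
  R'_cast iron = ln(0.0146/0.0113)/(2πk) = 0.2562/(2π·64.4) = 6.332×10^-4 m·K/W
  R'_PTFE = ln(0.0230/0.0146)/(2πk) = 0.4545/(2π·0.256) = 0.2825 m·K/W
  R'_HDPE = ln(0.0299/0.0230)/(2πk) = 0.2624/(2π·0.440) = 0.09490 m·K/W
ΣR = 6.332×10^-4 + 0.2825 + 0.09490 = 0.3780 m·K/W
Q' = ΔT/ΣR = (357 K − 296.8 K)/0.3780 = 159.3 W/m
From the inner boundary to the PTFE/HDPE interface, ΣR_partial = 0.2831 m·K/W.
T_interface = T_in − Q'·ΣR_partial = 357 K − (159.3)(0.2831) = 311.9 K

T = 311.9 K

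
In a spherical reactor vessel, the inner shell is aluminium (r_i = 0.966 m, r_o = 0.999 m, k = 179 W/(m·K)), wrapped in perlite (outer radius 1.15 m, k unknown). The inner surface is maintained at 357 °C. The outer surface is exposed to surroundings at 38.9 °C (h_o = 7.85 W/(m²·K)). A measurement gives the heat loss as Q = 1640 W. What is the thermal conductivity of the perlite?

k = 0.0561 W/m·K

ΣR = ΔT/Q = |357 − 38.9|/1640 = 0.1940 K/W
Known resistances:
  R_aluminium = (1/0.966 − 1/0.999)/(4πk) = 0.03420/(4π·179) = 1.520×10^-5 K/W
  R_conv,out = 1/(4πr²h) = 1/(4π·1.15²·7.85) = 0.007665 K/W
R_perlite = ΣR − ΣR_known = 0.1940 − 0.007680 = 0.1863 K/W
(1/r₁−1/r₂)/(4πk) = 0.1863 ⇒ k = 0.1314/(4π·0.1863) = 0.0561 W/m·K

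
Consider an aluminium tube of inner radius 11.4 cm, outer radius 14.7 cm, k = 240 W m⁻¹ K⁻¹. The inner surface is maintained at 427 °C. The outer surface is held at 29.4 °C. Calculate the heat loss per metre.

Q' = 2360 kW/m

Q' = 2πk·ΔT/ln(r₂/r₁) = 2π × 240 × 397.6 / ln(0.147/0.114) = 2.36×10^6 W/m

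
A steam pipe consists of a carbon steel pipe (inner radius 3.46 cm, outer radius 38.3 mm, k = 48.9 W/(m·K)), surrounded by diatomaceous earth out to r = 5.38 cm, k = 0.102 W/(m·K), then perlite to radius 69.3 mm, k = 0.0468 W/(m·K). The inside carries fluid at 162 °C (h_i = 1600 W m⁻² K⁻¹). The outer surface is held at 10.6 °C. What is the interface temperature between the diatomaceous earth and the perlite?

Treat each layer as a resistance in series:
  R'_conv,in = 1/(2πr h) = 1/(2π·0.0346·1600) = 0.002875 m·K/W
  R'_carbon steel = ln(0.0383/0.0346)/(2πk) = 0.1016/(2π·48.9) = 3.307×10^-4 m·K/W
  R'_diatomaceous earth = ln(0.0538/0.0383)/(2πk) = 0.3398/(2π·0.102) = 0.5302 m·K/W
  R'_perlite = ln(0.0693/0.0538)/(2πk) = 0.2532/(2π·0.0468) = 0.8610 m·K/W
ΣR = 0.002875 + 3.307×10^-4 + 0.5302 + 0.8610 = 1.394 m·K/W
Q' = ΔT/ΣR = (162 °C − 10.6 °C)/1.394 = 108.6 W/m
From the inner boundary to the diatomaceous earth/perlite interface, ΣR_partial = 0.5334 m·K/W.
T_interface = T_in − Q'·ΣR_partial = 162 °C − (108.6)(0.5334) = 104 °C

T = 104 °C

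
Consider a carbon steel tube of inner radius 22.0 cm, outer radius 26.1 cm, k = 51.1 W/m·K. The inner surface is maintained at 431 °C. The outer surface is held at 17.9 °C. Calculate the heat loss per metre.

Q' = 776 kW/m

Q' = 2πk·ΔT/ln(r₂/r₁) = 2π × 51.1 × 413.1 / ln(0.261/0.220) = 7.76×10^5 W/m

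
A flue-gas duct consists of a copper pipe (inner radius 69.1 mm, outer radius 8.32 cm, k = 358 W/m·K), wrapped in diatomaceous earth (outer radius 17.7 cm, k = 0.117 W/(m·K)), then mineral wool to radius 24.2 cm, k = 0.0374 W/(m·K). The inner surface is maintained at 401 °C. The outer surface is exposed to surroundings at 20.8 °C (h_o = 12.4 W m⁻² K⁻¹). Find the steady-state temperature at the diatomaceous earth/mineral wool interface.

T = 239 °C

Resistance network (inner→outer):
  R'_copper = ln(0.0832/0.0691)/(2πk) = 0.1857/(2π·358) = 8.255×10^-5 m·K/W
  R'_diatomaceous earth = ln(0.177/0.0832)/(2πk) = 0.7549/(2π·0.117) = 1.027 m·K/W
  R'_mineral wool = ln(0.242/0.177)/(2πk) = 0.3128/(2π·0.0374) = 1.331 m·K/W
  R'_conv,out = 1/(2πr h) = 1/(2π·0.242·12.4) = 0.05304 m·K/W
ΣR = 8.255×10^-5 + 1.027 + 1.331 + 0.05304 = 2.411 m·K/W
Q' = ΔT/ΣR = (401 °C − 20.8 °C)/2.411 = 157.7 W/m
From the inner boundary to the diatomaceous earth/mineral wool interface, ΣR_partial = 1.027 m·K/W.
T_interface = T_in − Q'·ΣR_partial = 401 °C − (157.7)(1.027) = 239 °C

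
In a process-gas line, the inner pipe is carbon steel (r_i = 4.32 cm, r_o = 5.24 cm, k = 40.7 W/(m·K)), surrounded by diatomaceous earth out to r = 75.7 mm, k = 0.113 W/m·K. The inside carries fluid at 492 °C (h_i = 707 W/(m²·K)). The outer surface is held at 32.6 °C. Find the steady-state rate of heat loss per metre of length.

Q' = 877 W/m

Treat each layer as a resistance in series:
  R'_conv,in = 1/(2πr h) = 1/(2π·0.0432·707) = 0.005211 m·K/W
  R'_carbon steel = ln(0.0524/0.0432)/(2πk) = 0.1931/(2π·40.7) = 7.550×10^-4 m·K/W
  R'_diatomaceous earth = ln(0.0757/0.0524)/(2πk) = 0.3679/(2π·0.113) = 0.5181 m·K/W
ΣR = 0.005211 + 7.550×10^-4 + 0.5181 = 0.5241 m·K/W
Q' = ΔT/ΣR = (492 °C − 32.6 °C)/0.5241 = 877 W/m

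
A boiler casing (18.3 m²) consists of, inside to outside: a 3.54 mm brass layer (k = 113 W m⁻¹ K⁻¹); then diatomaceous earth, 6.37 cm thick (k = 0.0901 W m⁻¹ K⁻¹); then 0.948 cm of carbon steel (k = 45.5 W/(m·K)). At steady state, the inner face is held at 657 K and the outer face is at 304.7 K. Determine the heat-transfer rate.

Q = 9.12 kW

Series thermal resistances, inner to outer:
  R_brass = L/(kA) = 0.00354/(113·18.3) = 1.712×10^-6 K/W
  R_diatomaceous earth = L/(kA) = 0.0637/(0.0901·18.3) = 0.03863 K/W
  R_carbon steel = L/(kA) = 0.00948/(45.5·18.3) = 1.139×10^-5 K/W
ΣR = 1.712×10^-6 + 0.03863 + 1.139×10^-5 = 0.03864 K/W
Q = ΔT/ΣR = (657 K − 304.7 K)/0.03864 = 9120 W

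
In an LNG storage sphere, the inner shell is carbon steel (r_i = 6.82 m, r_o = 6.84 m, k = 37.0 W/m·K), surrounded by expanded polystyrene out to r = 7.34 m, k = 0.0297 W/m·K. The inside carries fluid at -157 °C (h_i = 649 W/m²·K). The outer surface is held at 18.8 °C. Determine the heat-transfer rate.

Series thermal resistances, inner to outer:
  R_conv,in = 1/(4πr²h) = 1/(4π·6.82²·649) = 2.636×10^-6 K/W
  R_carbon steel = (1/6.82 − 1/6.84)/(4πk) = 4.287×10^-4/(4π·37.0) = 9.221×10^-7 K/W
  R_expanded polystyrene = (1/6.84 − 1/7.34)/(4πk) = 0.009959/(4π·0.0297) = 0.02668 K/W
ΣR = 2.636×10^-6 + 9.221×10^-7 + 0.02668 = 0.02668 K/W
Q = ΔT/ΣR = (-157 °C − 18.8 °C)/0.02668 = -6590 W
(Negative Q ⇒ heat flows inward; heat gain = 6590 W.)

Q = 6590 W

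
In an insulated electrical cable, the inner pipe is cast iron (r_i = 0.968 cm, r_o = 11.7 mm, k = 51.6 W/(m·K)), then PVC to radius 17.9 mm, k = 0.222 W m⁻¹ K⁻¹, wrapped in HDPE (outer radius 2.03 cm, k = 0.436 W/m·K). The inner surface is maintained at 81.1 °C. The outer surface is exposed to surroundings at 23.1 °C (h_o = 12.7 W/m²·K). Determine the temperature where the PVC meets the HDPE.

T = 62.8 °C

Treat each layer as a resistance in series:
  R'_cast iron = ln(0.0117/0.00968)/(2πk) = 0.1895/(2π·51.6) = 5.846×10^-4 m·K/W
  R'_PVC = ln(0.0179/0.0117)/(2πk) = 0.4252/(2π·0.222) = 0.3048 m·K/W
  R'_HDPE = ln(0.0203/0.0179)/(2πk) = 0.1258/(2π·0.436) = 0.04593 m·K/W
  R'_conv,out = 1/(2πr h) = 1/(2π·0.0203·12.7) = 0.6173 m·K/W
ΣR = 5.846×10^-4 + 0.3048 + 0.04593 + 0.6173 = 0.9686 m·K/W
Q' = ΔT/ΣR = (81.1 °C − 23.1 °C)/0.9686 = 59.88 W/m
From the inner boundary to the PVC/HDPE interface, ΣR_partial = 0.3054 m·K/W.
T_interface = T_in − Q'·ΣR_partial = 81.1 °C − (59.88)(0.3054) = 62.8 °C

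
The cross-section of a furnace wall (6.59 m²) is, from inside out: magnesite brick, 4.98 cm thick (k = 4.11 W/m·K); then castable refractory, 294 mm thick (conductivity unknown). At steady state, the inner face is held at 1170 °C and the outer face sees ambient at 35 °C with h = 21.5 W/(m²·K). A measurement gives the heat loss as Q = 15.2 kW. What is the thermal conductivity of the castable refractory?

k = 0.678 W/m·K

ΣR = ΔT/Q = |1170 − 35|/15200 = 0.07467 K/W
Known resistances:
  R_magnesite brick = L/(kA) = 0.0498/(4.11·6.59) = 0.001839 K/W
  R_conv,out = 1/(hA) = 1/(21.5·6.59) = 0.007058 K/W
R_castable refractory = ΣR − ΣR_known = 0.07467 − 0.008897 = 0.06577 K/W
L/(kA) = 0.06577 ⇒ k = 0.294/(0.06577·6.59) = 0.678 W/m·K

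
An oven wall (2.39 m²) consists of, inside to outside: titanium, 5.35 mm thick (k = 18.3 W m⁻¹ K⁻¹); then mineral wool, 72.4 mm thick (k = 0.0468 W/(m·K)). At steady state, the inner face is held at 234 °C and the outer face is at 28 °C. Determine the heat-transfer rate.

Series thermal resistances, inner to outer:
  R_titanium = L/(kA) = 0.00535/(18.3·2.39) = 1.223×10^-4 K/W
  R_mineral wool = L/(kA) = 0.0724/(0.0468·2.39) = 0.6473 K/W
ΣR = 1.223×10^-4 + 0.6473 = 0.6474 K/W
Q = ΔT/ΣR = (234 °C − 28 °C)/0.6474 = 318 W

Q = 318 W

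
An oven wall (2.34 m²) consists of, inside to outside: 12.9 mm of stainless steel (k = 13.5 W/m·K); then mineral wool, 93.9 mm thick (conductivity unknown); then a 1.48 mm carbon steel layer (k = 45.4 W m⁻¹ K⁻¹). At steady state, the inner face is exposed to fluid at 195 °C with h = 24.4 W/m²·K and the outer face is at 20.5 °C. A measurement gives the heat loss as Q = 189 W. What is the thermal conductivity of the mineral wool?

k = 0.0443 W/m·K

ΣR = ΔT/Q = |195 − 20.5|/189 = 0.9233 K/W
Known resistances:
  R_conv,in = 1/(hA) = 1/(24.4·2.34) = 0.01751 K/W
  R_stainless steel = L/(kA) = 0.0129/(13.5·2.34) = 4.084×10^-4 K/W
  R_carbon steel = L/(kA) = 0.00148/(45.4·2.34) = 1.393×10^-5 K/W
R_mineral wool = ΣR − ΣR_known = 0.9233 − 0.01793 = 0.9054 K/W
L/(kA) = 0.9054 ⇒ k = 0.0939/(0.9054·2.34) = 0.0443 W/m·K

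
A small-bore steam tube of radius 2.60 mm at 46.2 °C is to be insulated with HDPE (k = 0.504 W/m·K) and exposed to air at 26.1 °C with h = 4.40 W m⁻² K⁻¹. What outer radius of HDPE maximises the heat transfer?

r_cr = 11.5 cm

For a cylinder, r_cr = k_ins/h = 0.504/4.40 = 0.115 m = 11.5 cm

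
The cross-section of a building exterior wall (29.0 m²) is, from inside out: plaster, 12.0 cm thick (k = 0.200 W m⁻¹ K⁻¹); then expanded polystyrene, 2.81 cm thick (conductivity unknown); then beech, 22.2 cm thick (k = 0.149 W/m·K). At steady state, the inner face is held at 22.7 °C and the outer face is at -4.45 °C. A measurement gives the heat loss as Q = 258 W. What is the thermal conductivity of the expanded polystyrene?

ΣR = ΔT/Q = |22.7 − -4.45|/258 = 0.1052 K/W
Known resistances:
  R_plaster = L/(kA) = 0.120/(0.200·29.0) = 0.02069 K/W
  R_beech = L/(kA) = 0.222/(0.149·29.0) = 0.05138 K/W
R_expanded polystyrene = ΣR − ΣR_known = 0.1052 − 0.07207 = 0.03313 K/W
L/(kA) = 0.03313 ⇒ k = 0.0281/(0.03313·29.0) = 0.0292 W/m·K

k = 0.0292 W/m·K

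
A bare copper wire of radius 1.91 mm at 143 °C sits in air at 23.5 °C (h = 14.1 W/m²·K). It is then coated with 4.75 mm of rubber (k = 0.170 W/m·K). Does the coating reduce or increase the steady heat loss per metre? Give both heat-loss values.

Critical radius for a cylinder: r_cr = k/h = 0.0121 m = 1.21 cm.
Outer radius after coating: r₂ = 0.00191 + 0.00475 = 0.00666 m.
Since r₁ < r_cr and r₂ ≤ r_cr, the coating moves toward the maximum at r_cr — heat loss rises.
Bare: R = 1/(2πr₁h) = 5.910 m·K/W; Q = 119.5/5.910 = 20.2 W/m.
Coated: R = R_cond + R_conv = 2.864 m·K/W; Q = 119.5/2.864 = 41.7 W/m.

increases: 20.2 → 41.7 W/m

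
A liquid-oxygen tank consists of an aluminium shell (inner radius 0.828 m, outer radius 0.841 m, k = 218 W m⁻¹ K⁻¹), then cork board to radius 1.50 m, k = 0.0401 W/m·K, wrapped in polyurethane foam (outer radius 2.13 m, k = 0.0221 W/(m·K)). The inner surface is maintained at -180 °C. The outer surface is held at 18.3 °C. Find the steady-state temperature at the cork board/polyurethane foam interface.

Treat each layer as a resistance in series:
  R_aluminium = (1/0.828 − 1/0.841)/(4πk) = 0.01867/(4π·218) = 6.815×10^-6 K/W
  R_cork board = (1/0.841 − 1/1.50)/(4πk) = 0.5224/(4π·0.0401) = 1.037 K/W
  R_polyurethane foam = (1/1.50 − 1/2.13)/(4πk) = 0.1972/(4π·0.0221) = 0.7100 K/W
ΣR = 6.815×10^-6 + 1.037 + 0.7100 = 1.747 K/W
Q = ΔT/ΣR = (-180 °C − 18.3 °C)/1.747 = -113.5 W
From the inner boundary to the cork board/polyurethane foam interface, ΣR_partial = 1.037 K/W.
T_interface = T_in − Q·ΣR_partial = -180 °C − (-113.5)(1.037) = -62.3 °C

T = -62.3 °C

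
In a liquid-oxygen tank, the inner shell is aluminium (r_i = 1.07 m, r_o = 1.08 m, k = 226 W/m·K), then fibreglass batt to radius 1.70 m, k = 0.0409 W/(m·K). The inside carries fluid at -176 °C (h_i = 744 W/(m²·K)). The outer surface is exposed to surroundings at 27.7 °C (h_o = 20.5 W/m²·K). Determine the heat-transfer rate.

Q = 309 W

Treat each layer as a resistance in series:
  R_conv,in = 1/(4πr²h) = 1/(4π·1.07²·744) = 9.342×10^-5 K/W
  R_aluminium = (1/1.07 − 1/1.08)/(4πk) = 0.008654/(4π·226) = 3.047×10^-6 K/W
  R_fibreglass batt = (1/1.08 − 1/1.70)/(4πk) = 0.3377/(4π·0.0409) = 0.6570 K/W
  R_conv,out = 1/(4πr²h) = 1/(4π·1.70²·20.5) = 0.001343 K/W
ΣR = 9.342×10^-5 + 3.047×10^-6 + 0.6570 + 0.001343 = 0.6584 K/W
Q = ΔT/ΣR = (-176 °C − 27.7 °C)/0.6584 = -309 W
(Negative Q ⇒ heat flows inward; heat gain = 309 W.)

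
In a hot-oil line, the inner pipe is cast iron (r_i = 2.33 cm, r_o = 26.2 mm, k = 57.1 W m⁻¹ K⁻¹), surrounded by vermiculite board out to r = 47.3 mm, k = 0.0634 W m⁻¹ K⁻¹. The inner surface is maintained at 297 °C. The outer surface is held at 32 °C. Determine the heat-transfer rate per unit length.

Q' = 179 W/m

Series thermal resistances, inner to outer:
  R'_cast iron = ln(0.0262/0.0233)/(2πk) = 0.1173/(2π·57.1) = 3.270×10^-4 m·K/W
  R'_vermiculite board = ln(0.0473/0.0262)/(2πk) = 0.5908/(2π·0.0634) = 1.483 m·K/W
ΣR = 3.270×10^-4 + 1.483 = 1.483 m·K/W
Q' = ΔT/ΣR = (297 °C − 32 °C)/1.483 = 179 W/m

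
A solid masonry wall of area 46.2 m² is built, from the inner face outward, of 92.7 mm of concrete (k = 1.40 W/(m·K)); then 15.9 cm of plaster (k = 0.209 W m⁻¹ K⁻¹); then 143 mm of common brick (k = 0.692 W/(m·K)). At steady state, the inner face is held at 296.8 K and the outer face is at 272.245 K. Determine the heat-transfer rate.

Series thermal resistances, inner to outer:
  R_concrete = L/(kA) = 0.0927/(1.40·46.2) = 0.001433 K/W
  R_plaster = L/(kA) = 0.159/(0.209·46.2) = 0.01647 K/W
  R_common brick = L/(kA) = 0.143/(0.692·46.2) = 0.004473 K/W
ΣR = 0.001433 + 0.01647 + 0.004473 = 0.02238 K/W
Q = ΔT/ΣR = (296.8 K − 272.245 K)/0.02238 = 1100 W

Q = 1100 W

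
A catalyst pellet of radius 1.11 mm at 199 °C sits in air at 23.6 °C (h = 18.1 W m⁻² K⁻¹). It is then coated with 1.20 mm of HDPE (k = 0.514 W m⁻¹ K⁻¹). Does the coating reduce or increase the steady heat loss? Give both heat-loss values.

increases: 0.0492 → 0.196 W

Critical radius for a sphere: r_cr = 2k/h = 0.0568 m = 5.68 cm.
Outer radius after coating: r₂ = 0.00111 + 0.00120 = 0.00231 m.
Since r₁ < r_cr and r₂ ≤ r_cr, the coating moves toward the maximum at r_cr — heat loss rises.
Bare: R = 1/(4πr₁²h) = 3568 K/W; Q = 175.4/3568 = 0.0492 W.
Coated: R = R_cond + R_conv = 896.4 K/W; Q = 175.4/896.4 = 0.196 W.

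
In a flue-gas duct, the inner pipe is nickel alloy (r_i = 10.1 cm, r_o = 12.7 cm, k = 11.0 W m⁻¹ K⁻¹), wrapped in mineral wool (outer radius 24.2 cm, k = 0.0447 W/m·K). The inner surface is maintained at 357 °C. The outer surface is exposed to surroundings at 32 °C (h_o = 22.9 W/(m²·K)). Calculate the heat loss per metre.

Q' = 140 W/m

Resistance network (inner→outer):
  R'_nickel alloy = ln(0.127/0.101)/(2πk) = 0.2291/(2π·11.0) = 0.003314 m·K/W
  R'_mineral wool = ln(0.242/0.127)/(2πk) = 0.6448/(2π·0.0447) = 2.296 m·K/W
  R'_conv,out = 1/(2πr h) = 1/(2π·0.242·22.9) = 0.02872 m·K/W
ΣR = 0.003314 + 2.296 + 0.02872 = 2.328 m·K/W
Q' = ΔT/ΣR = (357 °C − 32 °C)/2.328 = 140 W/m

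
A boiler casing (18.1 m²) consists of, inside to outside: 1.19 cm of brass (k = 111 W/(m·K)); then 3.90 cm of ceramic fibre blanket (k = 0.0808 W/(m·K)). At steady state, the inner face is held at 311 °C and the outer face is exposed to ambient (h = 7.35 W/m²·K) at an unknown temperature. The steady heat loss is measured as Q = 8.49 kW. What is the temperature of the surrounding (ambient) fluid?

T_out = 20.7 °C

Sum the resistances:
  R_brass = L/(kA) = 0.0119/(111·18.1) = 5.923×10^-6 K/W
  R_ceramic fibre blanket = L/(kA) = 0.0390/(0.0808·18.1) = 0.02667 K/W
  R_conv,out = 1/(hA) = 1/(7.35·18.1) = 0.007517 K/W
ΣR = 0.03419 K/W
ΔT = Q·ΣR = 8490 × 0.03419 = 290.3 K
Heat flows outward, so T_out = T_in − ΔT = 311 − 290.3 = 20.7 °C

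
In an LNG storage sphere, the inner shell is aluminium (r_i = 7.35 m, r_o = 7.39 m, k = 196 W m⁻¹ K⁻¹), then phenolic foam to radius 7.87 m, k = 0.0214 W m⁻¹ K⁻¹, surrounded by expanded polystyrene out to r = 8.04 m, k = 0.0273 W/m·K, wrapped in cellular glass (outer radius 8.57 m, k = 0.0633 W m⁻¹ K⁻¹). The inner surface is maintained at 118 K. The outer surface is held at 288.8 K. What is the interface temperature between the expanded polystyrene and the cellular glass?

T = 254.5 K

Series thermal resistances, inner to outer:
  R_aluminium = (1/7.35 − 1/7.39)/(4πk) = 7.364×10^-4/(4π·196) = 2.990×10^-7 K/W
  R_phenolic foam = (1/7.39 − 1/7.87)/(4πk) = 0.008253/(4π·0.0214) = 0.03069 K/W
  R_expanded polystyrene = (1/7.87 − 1/8.04)/(4πk) = 0.002687/(4π·0.0273) = 0.007832 K/W
  R_cellular glass = (1/8.04 − 1/8.57)/(4πk) = 0.007692/(4π·0.0633) = 0.009670 K/W
ΣR = 2.990×10^-7 + 0.03069 + 0.007832 + 0.009670 = 0.04819 K/W
Q = ΔT/ΣR = (118 K − 288.8 K)/0.04819 = -3544 W
From the inner boundary to the expanded polystyrene/cellular glass interface, ΣR_partial = 0.03852 K/W.
T_interface = T_in − Q·ΣR_partial = 118 K − (-3544)(0.03852) = 254.5 K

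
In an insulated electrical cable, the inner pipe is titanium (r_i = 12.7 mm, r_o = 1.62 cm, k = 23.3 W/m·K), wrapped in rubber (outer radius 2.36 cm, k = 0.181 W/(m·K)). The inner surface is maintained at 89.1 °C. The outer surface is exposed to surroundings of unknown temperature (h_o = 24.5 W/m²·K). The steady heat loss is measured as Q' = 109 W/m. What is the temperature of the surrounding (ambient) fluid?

Sum the resistances:
  R'_titanium = ln(0.0162/0.0127)/(2πk) = 0.2434/(2π·23.3) = 0.001663 m·K/W
  R'_rubber = ln(0.0236/0.0162)/(2πk) = 0.3762/(2π·0.181) = 0.3308 m·K/W
  R'_conv,out = 1/(2πr h) = 1/(2π·0.0236·24.5) = 0.2753 m·K/W
ΣR = 0.6077 m·K/W
ΔT = Q'·ΣR = 109 × 0.6077 = 66.24 K
Heat flows outward, so T_out = T_in − ΔT = 89.1 − 66.24 = 22.9 °C

T_out = 22.9 °C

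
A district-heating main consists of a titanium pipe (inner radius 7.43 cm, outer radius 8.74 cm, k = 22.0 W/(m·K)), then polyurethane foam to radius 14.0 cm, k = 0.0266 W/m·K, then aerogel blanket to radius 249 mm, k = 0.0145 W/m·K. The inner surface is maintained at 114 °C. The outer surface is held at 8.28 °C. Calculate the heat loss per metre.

Treat each layer as a resistance in series:
  R'_titanium = ln(0.0874/0.0743)/(2πk) = 0.1624/(2π·22.0) = 0.001175 m·K/W
  R'_polyurethane foam = ln(0.140/0.0874)/(2πk) = 0.4711/(2π·0.0266) = 2.819 m·K/W
  R'_aerogel blanket = ln(0.249/0.140)/(2πk) = 0.5758/(2π·0.0145) = 6.320 m·K/W
ΣR = 0.001175 + 2.819 + 6.320 = 9.140 m·K/W
Q' = ΔT/ΣR = (114 °C − 8.28 °C)/9.140 = 11.6 W/m

Q' = 11.6 W/m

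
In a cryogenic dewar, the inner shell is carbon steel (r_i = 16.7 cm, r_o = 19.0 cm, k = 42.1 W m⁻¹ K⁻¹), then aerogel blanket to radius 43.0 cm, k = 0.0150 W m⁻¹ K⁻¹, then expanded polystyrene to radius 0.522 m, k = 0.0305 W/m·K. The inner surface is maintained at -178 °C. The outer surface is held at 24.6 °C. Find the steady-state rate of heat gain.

Resistance network (inner→outer):
  R_carbon steel = (1/0.167 − 1/0.190)/(4πk) = 0.7249/(4π·42.1) = 0.001370 K/W
  R_aerogel blanket = (1/0.190 − 1/0.430)/(4πk) = 2.938/(4π·0.0150) = 15.58 K/W
  R_expanded polystyrene = (1/0.430 − 1/0.522)/(4πk) = 0.4099/(4π·0.0305) = 1.069 K/W
ΣR = 0.001370 + 15.58 + 1.069 = 16.65 K/W
Q = ΔT/ΣR = (-178 °C − 24.6 °C)/16.65 = -12.2 W
(Negative Q ⇒ heat flows inward; heat gain = 12.2 W.)

Q = 12.2 W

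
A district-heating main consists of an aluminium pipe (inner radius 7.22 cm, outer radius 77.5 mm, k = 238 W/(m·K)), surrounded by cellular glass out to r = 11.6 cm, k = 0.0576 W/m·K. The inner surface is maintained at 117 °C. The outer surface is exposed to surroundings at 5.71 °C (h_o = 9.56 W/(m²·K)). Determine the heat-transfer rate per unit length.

Series thermal resistances, inner to outer:
  R'_aluminium = ln(0.0775/0.0722)/(2πk) = 0.07084/(2π·238) = 4.737×10^-5 m·K/W
  R'_cellular glass = ln(0.116/0.0775)/(2πk) = 0.4033/(2π·0.0576) = 1.114 m·K/W
  R'_conv,out = 1/(2πr h) = 1/(2π·0.116·9.56) = 0.1435 m·K/W
ΣR = 4.737×10^-5 + 1.114 + 0.1435 = 1.258 m·K/W
Q' = ΔT/ΣR = (117 °C − 5.71 °C)/1.258 = 88.5 W/m

Q' = 88.5 W/m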